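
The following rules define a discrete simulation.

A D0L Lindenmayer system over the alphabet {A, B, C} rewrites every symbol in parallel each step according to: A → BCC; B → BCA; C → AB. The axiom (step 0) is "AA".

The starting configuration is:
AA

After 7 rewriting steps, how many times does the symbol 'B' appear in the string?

0) AA
1) BCCBCC
2) BCAABABBCAABAB
3) BCAABBCCBCCBCABCCBCABCAABBCCBCCBCABCCBCA
4) BCAABBCCBCCBCABCAABABBCAABABBCAABBCCBCAABABBCAABBCCBCAABBCCBCCBCABCAABABBCAABABBCAABBCCBCAABABBCAABBCC
5) BCAABBCCBCCBCABCAABABBCAABABBCAABBCCBCAABBCCBCCBCABCCBCABC…BBCCBCCBCABCAABABBCAABBCCBCCBCABCCBCABCAABBCCBCCBCABCAABAB  (len 276)
6) BCAABBCCBCCBCABCAABABBCAABABBCAABBCCBCAABBCCBCCBCABCCBCABC…CCBCAABBCCBCCBCABCAABABBCAABABBCAABBCCBCAABBCCBCCBCABCCBCA  (len 724)
7) BCAABBCCBCCBCABCAABABBCAABABBCAABBCCBCAABBCCBCCBCABCCBCABC…BCAABABBCAABBCCBCCBCABCAABABBCAABABBCAABBCCBCAABABBCAABBCC  (len 1930)

724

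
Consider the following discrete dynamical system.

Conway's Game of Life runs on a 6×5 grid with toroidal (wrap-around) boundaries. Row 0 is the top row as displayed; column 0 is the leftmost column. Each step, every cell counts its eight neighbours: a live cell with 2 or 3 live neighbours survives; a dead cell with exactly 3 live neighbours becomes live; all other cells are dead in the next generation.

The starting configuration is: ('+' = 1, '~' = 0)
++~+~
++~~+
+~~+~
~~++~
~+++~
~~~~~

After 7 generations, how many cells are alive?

gen 0: ++~+~
++~~+
+~~+~
~~++~
~+++~
~~~~~
gen 1: ~++~~
~~~+~
+~~+~
~~~~~
~+~+~
+~~++
gen 2: +++~~
~+~++
~~~~+
~~+~+
+~++~
+~~++
gen 3: ~~~~~
~+~++
~~+~+
+++~+
+~+~~
~~~~~
gen 4: ~~~~~
+~+++
~~~~~
~~+~+
+~+++
~~~~~
gen 5: ~~~++
~~~++
+++~~
+++~+
+++~+
~~~++
gen 6: +~+~~
~+~~~
~~~~~
~~~~~
~~~~~
~+~~~
gen 7: +~+~~
~+~~~
~~~~~
~~~~~
~~~~~
~+~~~

4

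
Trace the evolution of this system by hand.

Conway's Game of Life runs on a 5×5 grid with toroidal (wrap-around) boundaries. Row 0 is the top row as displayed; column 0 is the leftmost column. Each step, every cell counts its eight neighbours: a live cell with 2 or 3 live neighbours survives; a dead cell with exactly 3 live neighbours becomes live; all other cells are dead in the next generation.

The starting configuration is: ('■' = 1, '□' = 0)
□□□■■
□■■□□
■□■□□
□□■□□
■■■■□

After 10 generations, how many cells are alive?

[0] □□□■■
□■■□□
■□■□□
□□■□□
■■■■□
[1] □□□□■
■■■□■
□□■■□
■□□□■
■■□□□
[2] □□■■■
■■■□■
□□■□□
■□■■■
□■□□□
[3] □□□□■
■□□□■
□□□□□
■□■■■
□■□□□
[4] □□□□■
■□□□■
□■□□□
■■■■■
□■■□□
[5] □■□■■
■□□□■
□□□□□
□□□■■
□□□□□
[6] □□□■■
■□□■■
■□□■□
□□□□□
■□■□□
[7] □■■□□
■□■□□
■□□■□
□■□□■
□□□■■
[8] ■■■□■
■□■■■
■□■■□
□□■□□
□■□■■
[9] □□□□□
□□□□□
■□□□□
■□□□□
□□□□■
[10] □□□□□
□□□□□
□□□□□
■□□□■
□□□□□

2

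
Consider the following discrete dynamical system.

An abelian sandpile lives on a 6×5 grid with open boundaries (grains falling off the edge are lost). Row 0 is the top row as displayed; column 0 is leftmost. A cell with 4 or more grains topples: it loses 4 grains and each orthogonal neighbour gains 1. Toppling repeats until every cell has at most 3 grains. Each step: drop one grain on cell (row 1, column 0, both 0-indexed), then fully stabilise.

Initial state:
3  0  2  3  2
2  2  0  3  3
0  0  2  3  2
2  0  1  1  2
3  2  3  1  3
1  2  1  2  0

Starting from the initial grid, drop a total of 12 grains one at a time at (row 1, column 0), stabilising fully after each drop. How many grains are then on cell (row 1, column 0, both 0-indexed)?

1

gen 0: 3  0  2  3  2
2  2  0  3  3
0  0  2  3  2
2  0  1  1  2
3  2  3  1  3
1  2  1  2  0
gen 1: 3  0  2  3  2
3  2  0  3  3
0  0  2  3  2
2  0  1  1  2
3  2  3  1  3
1  2  1  2  0
gen 2: 0  1  2  3  2
1  3  0  3  3
1  0  2  3  2
2  0  1  1  2
3  2  3  1  3
1  2  1  2  0
gen 3: 0  1  2  3  2
2  3  0  3  3
1  0  2  3  2
2  0  1  1  2
3  2  3  1  3
1  2  1  2  0
gen 4: 0  1  2  3  2
3  3  0  3  3
1  0  2  3  2
2  0  1  1  2
3  2  3  1  3
1  2  1  2  0
gen 5: 1  2  2  3  2
1  0  1  3  3
2  1  2  3  2
2  0  1  1  2
3  2  3  1  3
1  2  1  2  0
gen 6: 1  2  2  3  2
2  0  1  3  3
2  1  2  3  2
2  0  1  1  2
3  2  3  1  3
1  2  1  2  0
gen 7: 1  2  2  3  2
3  0  1  3  3
2  1  2  3  2
2  0  1  1  2
3  2  3  1  3
1  2  1  2  0
gen 8: 2  2  2  3  2
0  1  1  3  3
3  1  2  3  2
2  0  1  1  2
3  2  3  1  3
1  2  1  2  0
gen 9: 2  2  2  3  2
1  1  1  3  3
3  1  2  3  2
2  0  1  1  2
3  2  3  1  3
1  2  1  2  0
gen 10: 2  2  2  3  2
2  1  1  3  3
3  1  2  3  2
2  0  1  1  2
3  2  3  1  3
1  2  1  2  0
gen 11: 2  2  2  3  2
3  1  1  3  3
3  1  2  3  2
2  0  1  1  2
3  2  3  1  3
1  2  1  2  0
gen 12: 3  2  2  3  2
1  2  1  3  3
0  2  2  3  2
3  0  1  1  2
3  2  3  1  3
1  2  1  2  0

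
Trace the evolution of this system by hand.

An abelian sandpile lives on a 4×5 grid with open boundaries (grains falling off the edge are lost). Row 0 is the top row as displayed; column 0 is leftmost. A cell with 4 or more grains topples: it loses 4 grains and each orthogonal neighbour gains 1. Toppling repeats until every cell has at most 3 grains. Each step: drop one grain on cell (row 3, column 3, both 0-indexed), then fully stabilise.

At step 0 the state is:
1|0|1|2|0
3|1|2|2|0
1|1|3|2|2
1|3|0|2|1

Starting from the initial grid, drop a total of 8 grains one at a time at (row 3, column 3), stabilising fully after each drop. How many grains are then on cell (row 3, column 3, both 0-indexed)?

0) 1|0|1|2|0
3|1|2|2|0
1|1|3|2|2
1|3|0|2|1
1) 1|0|1|2|0
3|1|2|2|0
1|1|3|2|2
1|3|0|3|1
2) 1|0|1|2|0
3|1|2|2|0
1|1|3|3|2
1|3|1|0|2
3) 1|0|1|2|0
3|1|2|2|0
1|1|3|3|2
1|3|1|1|2
4) 1|0|1|2|0
3|1|2|2|0
1|1|3|3|2
1|3|1|2|2
5) 1|0|1|2|0
3|1|2|2|0
1|1|3|3|2
1|3|1|3|2
6) 1|0|1|2|0
3|1|3|3|0
1|2|0|1|3
1|3|3|1|3
7) 1|0|1|2|0
3|1|3|3|0
1|2|0|1|3
1|3|3|2|3
8) 1|0|1|2|0
3|1|3|3|0
1|2|0|1|3
1|3|3|3|3

3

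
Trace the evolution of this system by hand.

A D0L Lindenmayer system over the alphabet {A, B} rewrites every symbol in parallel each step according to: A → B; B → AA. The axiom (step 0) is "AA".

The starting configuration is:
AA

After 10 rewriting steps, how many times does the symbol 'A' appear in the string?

64

k=0  AA
k=1  BB
k=2  AAAA
k=3  BBBB
k=4  AAAAAAAA
k=5  BBBBBBBB
k=6  AAAAAAAAAAAAAAAA
k=7  BBBBBBBBBBBBBBBB
k=8  AAAAAAAAAAAAAAAAAAAAAAAAAAAAAAAA
k=9  BBBBBBBBBBBBBBBBBBBBBBBBBBBBBBBB
k=10  AAAAAAAAAAAAAAAAAAAAAAAAAAAAAAAAAAAAAAAAAAAAAAAAAAAAAAAAAAAAAAAA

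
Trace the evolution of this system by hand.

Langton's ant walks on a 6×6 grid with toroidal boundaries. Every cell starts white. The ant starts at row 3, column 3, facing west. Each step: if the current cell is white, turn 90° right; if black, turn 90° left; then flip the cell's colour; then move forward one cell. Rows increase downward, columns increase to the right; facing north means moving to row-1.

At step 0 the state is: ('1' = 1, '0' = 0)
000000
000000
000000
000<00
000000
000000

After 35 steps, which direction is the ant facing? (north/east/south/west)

north

0) 000000
000000
000000
000<00
000000
000000
1) 000000
000000
000^00
000100
000000
000000
2) 000000
000000
0001>0
000100
000000
000000
3) 000000
000000
000110
0001v0
000000
000000
4) 000000
000000
000110
000<10
000000
000000
5) 000000
000000
000110
000010
000v00
000000
6) 000000
000000
000110
000010
00<100
000000
7) 000000
000000
000110
00^010
001100
000000
8) 000000
000000
000110
001>10
001100
000000
9) 000000
000000
000110
001110
001v00
000000
10) 000000
000000
000110
001110
0010>0
000000
11) 000000
000000
000110
001110
001010
0000v0
12) 000000
000000
000110
001110
001010
000<10
13) 000000
000000
000110
001110
001^10
000110
14) 000000
000000
000110
001110
0011>0
000110
15) 000000
000000
000110
0011^0
001100
000110
16) 000000
000000
000110
001<00
001100
000110
17) 000000
000000
000110
001000
001v00
000110
18) 000000
000000
000110
001000
0010>0
000110
19) 000000
000000
000110
001000
001010
0001v0
20) 000000
000000
000110
001000
001010
00010>
21) 00000v
000000
000110
001000
001010
000101
22) 0000<1
000000
000110
001000
001010
000101
23) 000011
000000
000110
001000
001010
0001^1
24) 000011
000000
000110
001000
001010
00011>
25) 000011
000000
000110
001000
00101^
000110
26) 000011
000000
000110
001000
>01011
000110
27) 000011
000000
000110
001000
101011
v00110
28) 000011
000000
000110
001000
101011
10011<
29) 000011
000000
000110
001000
10101^
100111
30) 000011
000000
000110
001000
1010<0
100111
31) 000011
000000
000110
001000
101000
1001v1
32) 000011
000000
000110
001000
101000
10010>
33) 000011
000000
000110
001000
10100^
100100
34) 000011
000000
000110
001000
>01001
100100
35) 000011
000000
000110
^01000
001001
100100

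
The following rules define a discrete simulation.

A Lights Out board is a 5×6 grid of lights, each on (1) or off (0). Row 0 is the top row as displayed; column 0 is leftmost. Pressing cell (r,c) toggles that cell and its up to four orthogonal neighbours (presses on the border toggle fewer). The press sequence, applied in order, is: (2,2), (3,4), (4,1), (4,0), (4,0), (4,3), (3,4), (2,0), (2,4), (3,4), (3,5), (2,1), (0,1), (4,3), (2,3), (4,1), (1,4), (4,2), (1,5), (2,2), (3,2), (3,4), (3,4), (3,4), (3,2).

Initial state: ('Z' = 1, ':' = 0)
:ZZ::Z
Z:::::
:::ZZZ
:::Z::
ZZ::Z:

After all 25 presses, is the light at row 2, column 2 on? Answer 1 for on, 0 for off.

0) :ZZ::Z
Z:::::
:::ZZZ
:::Z::
ZZ::Z:
1) :ZZ::Z
Z:Z:::
:ZZ:ZZ
::ZZ::
ZZ::Z:
2) :ZZ::Z
Z:Z:::
:ZZ::Z
::Z:ZZ
ZZ::::
3) :ZZ::Z
Z:Z:::
:ZZ::Z
:ZZ:ZZ
::Z:::
4) :ZZ::Z
Z:Z:::
:ZZ::Z
ZZZ:ZZ
ZZZ:::
5) :ZZ::Z
Z:Z:::
:ZZ::Z
:ZZ:ZZ
::Z:::
6) :ZZ::Z
Z:Z:::
:ZZ::Z
:ZZZZZ
:::ZZ:
7) :ZZ::Z
Z:Z:::
:ZZ:ZZ
:ZZ:::
:::Z::
8) :ZZ::Z
::Z:::
Z:Z:ZZ
ZZZ:::
:::Z::
9) :ZZ::Z
::Z:Z:
Z:ZZ::
ZZZ:Z:
:::Z::
10) :ZZ::Z
::Z:Z:
Z:ZZZ:
ZZZZ:Z
:::ZZ:
11) :ZZ::Z
::Z:Z:
Z:ZZZZ
ZZZZZ:
:::ZZZ
12) :ZZ::Z
:ZZ:Z:
:Z:ZZZ
Z:ZZZ:
:::ZZZ
13) Z::::Z
::Z:Z:
:Z:ZZZ
Z:ZZZ:
:::ZZZ
14) Z::::Z
::Z:Z:
:Z:ZZZ
Z:Z:Z:
::Z::Z
15) Z::::Z
::ZZZ:
:ZZ::Z
Z:ZZZ:
::Z::Z
16) Z::::Z
::ZZZ:
:ZZ::Z
ZZZZZ:
ZZ:::Z
17) Z:::ZZ
::Z::Z
:ZZ:ZZ
ZZZZZ:
ZZ:::Z
18) Z:::ZZ
::Z::Z
:ZZ:ZZ
ZZ:ZZ:
Z:ZZ:Z
19) Z:::Z:
::Z:Z:
:ZZ:Z:
ZZ:ZZ:
Z:ZZ:Z
20) Z:::Z:
::::Z:
:::ZZ:
ZZZZZ:
Z:ZZ:Z
21) Z:::Z:
::::Z:
::ZZZ:
Z:::Z:
Z::Z:Z
22) Z:::Z:
::::Z:
::ZZ::
Z::Z:Z
Z::ZZZ
23) Z:::Z:
::::Z:
::ZZZ:
Z:::Z:
Z::Z:Z
24) Z:::Z:
::::Z:
::ZZ::
Z::Z:Z
Z::ZZZ
25) Z:::Z:
::::Z:
:::Z::
ZZZ::Z
Z:ZZZZ

0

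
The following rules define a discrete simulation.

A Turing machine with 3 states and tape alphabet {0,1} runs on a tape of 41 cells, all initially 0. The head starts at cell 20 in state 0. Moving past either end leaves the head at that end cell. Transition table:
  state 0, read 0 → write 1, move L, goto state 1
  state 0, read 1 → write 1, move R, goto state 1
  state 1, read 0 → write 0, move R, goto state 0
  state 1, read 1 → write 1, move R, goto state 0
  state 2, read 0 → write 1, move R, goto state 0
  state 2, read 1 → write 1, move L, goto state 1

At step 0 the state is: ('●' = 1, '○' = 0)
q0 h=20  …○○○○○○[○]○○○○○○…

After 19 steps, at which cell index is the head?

29

step 0: q0 h=20  …○○○○○○[○]○○○○○○…
step 1: q1 h=19  …○○○○○○[○]●○○○○○…
step 2: q0 h=20  …○○○○○○[●]○○○○○○…
step 3: q1 h=21  …○○○○○●[○]○○○○○○…
step 4: q0 h=22  …○○○○●○[○]○○○○○○…
step 5: q1 h=21  …○○○○○●[○]●○○○○○…
step 6: q0 h=22  …○○○○●○[●]○○○○○○…
step 7: q1 h=23  …○○○●○●[○]○○○○○○…
step 8: q0 h=24  …○○●○●○[○]○○○○○○…
step 9: q1 h=23  …○○○●○●[○]●○○○○○…
step 10: q0 h=24  …○○●○●○[●]○○○○○○…
step 11: q1 h=25  …○●○●○●[○]○○○○○○…
step 12: q0 h=26  …●○●○●○[○]○○○○○○…
step 13: q1 h=25  …○●○●○●[○]●○○○○○…
step 14: q0 h=26  …●○●○●○[●]○○○○○○…
step 15: q1 h=27  …○●○●○●[○]○○○○○○…
step 16: q0 h=28  …●○●○●○[○]○○○○○○…
step 17: q1 h=27  …○●○●○●[○]●○○○○○…
step 18: q0 h=28  …●○●○●○[●]○○○○○○…
step 19: q1 h=29  …○●○●○●[○]○○○○○○…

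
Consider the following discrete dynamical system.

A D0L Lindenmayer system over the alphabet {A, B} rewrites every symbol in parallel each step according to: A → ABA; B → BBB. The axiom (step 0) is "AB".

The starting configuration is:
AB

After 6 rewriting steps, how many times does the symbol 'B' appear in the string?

1394

step 0: AB
step 1: ABABBB
step 2: ABABBBABABBBBBBBBB
step 3: ABABBBABABBBBBBBBBABABBBABABBBBBBBBBBBBBBBBBBBBBBBBBBB
step 4: ABABBBABABBBBBBBBBABABBBABABBBBBBBBBBBBBBBBBBBBBBBBBBBABAB…BBBBBBBBBBBBBBBBBBBBBBBBBBBBBBBBBBBBBBBBBBBBBBBBBBBBBBBBBB  (len 162)
step 5: ABABBBABABBBBBBBBBABABBBABABBBBBBBBBBBBBBBBBBBBBBBBBBBABAB…BBBBBBBBBBBBBBBBBBBBBBBBBBBBBBBBBBBBBBBBBBBBBBBBBBBBBBBBBB  (len 486)
step 6: ABABBBABABBBBBBBBBABABBBABABBBBBBBBBBBBBBBBBBBBBBBBBBBABAB…BBBBBBBBBBBBBBBBBBBBBBBBBBBBBBBBBBBBBBBBBBBBBBBBBBBBBBBBBB  (len 1458)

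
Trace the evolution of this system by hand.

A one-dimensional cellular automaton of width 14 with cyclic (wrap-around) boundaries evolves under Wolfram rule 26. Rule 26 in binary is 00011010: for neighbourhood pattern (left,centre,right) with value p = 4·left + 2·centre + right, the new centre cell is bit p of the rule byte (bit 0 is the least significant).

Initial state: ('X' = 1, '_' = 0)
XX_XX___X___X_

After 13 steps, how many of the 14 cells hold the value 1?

6

0) XX_XX___X___X_
1) X__X_X_X_X_X__
2) _XX_________XX
3) _X_X_______XX_
4) X___X_____XX_X
5) _X_X_X___XX__X
6) ______X_XX_XX_
7) _____X__X__X_X
8) X___X_XX_XX___
9) _X_X__X__X_X_X
10) ____XX_XX_____
11) ___XX__X_X____
12) __XX_XX___X___
13) _XX__X_X_X_X__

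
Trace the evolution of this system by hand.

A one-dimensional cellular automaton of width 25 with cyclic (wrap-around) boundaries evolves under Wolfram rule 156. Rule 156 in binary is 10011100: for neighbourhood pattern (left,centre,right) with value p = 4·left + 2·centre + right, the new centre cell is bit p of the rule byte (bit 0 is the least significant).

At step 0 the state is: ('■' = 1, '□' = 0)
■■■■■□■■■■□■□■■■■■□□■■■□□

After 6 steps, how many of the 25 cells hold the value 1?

0) ■■■■■□■■■■□■□■■■■■□□■■■□□
1) ■■■■□□■■■□□■□■■■■□■□■■□■□
2) ■■■□■□■■□■□■□■■■□□■□■□□■□
3) ■■□□■□■□□■□■□■■□■□■□■■□■□
4) ■□■□■□■■□■□■□■□□■□■□■□□■□
5) ■□■□■□■□□■□■□■■□■□■□■■□■□
6) ■□■□■□■■□■□■□■□□■□■□■□□■□

12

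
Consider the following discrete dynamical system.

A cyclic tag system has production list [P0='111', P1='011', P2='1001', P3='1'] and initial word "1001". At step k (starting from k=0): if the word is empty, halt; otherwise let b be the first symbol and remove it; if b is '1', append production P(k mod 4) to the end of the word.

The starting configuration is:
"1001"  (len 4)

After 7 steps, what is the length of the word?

11

[0] "1001"  (len 4)
[1] "001111"  (len 6)
[2] "01111"  (len 5)
[3] "1111"  (len 4)
[4] "1111"  (len 4)
[5] "111111"  (len 6)
[6] "11111011"  (len 8)
[7] "11110111001"  (len 11)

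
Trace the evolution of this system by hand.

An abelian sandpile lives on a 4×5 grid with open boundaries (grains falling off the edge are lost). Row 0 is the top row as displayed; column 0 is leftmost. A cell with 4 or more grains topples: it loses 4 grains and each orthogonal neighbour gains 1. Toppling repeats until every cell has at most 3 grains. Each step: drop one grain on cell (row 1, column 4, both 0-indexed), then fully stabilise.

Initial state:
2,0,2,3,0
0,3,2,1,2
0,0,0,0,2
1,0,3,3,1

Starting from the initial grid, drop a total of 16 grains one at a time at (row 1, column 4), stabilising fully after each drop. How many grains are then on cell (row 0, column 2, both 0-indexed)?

3

t=0: 2,0,2,3,0
0,3,2,1,2
0,0,0,0,2
1,0,3,3,1
t=1: 2,0,2,3,0
0,3,2,1,3
0,0,0,0,2
1,0,3,3,1
t=2: 2,0,2,3,1
0,3,2,2,0
0,0,0,0,3
1,0,3,3,1
t=3: 2,0,2,3,1
0,3,2,2,1
0,0,0,0,3
1,0,3,3,1
t=4: 2,0,2,3,1
0,3,2,2,2
0,0,0,0,3
1,0,3,3,1
t=5: 2,0,2,3,1
0,3,2,2,3
0,0,0,0,3
1,0,3,3,1
t=6: 2,0,2,3,2
0,3,2,3,1
0,0,0,1,0
1,0,3,3,2
t=7: 2,0,2,3,2
0,3,2,3,2
0,0,0,1,0
1,0,3,3,2
t=8: 2,0,2,3,2
0,3,2,3,3
0,0,0,1,0
1,0,3,3,2
t=9: 2,0,3,1,0
0,3,3,1,2
0,0,0,2,1
1,0,3,3,2
t=10: 2,0,3,1,0
0,3,3,1,3
0,0,0,2,1
1,0,3,3,2
t=11: 2,0,3,1,1
0,3,3,2,0
0,0,0,2,2
1,0,3,3,2
t=12: 2,0,3,1,1
0,3,3,2,1
0,0,0,2,2
1,0,3,3,2
t=13: 2,0,3,1,1
0,3,3,2,2
0,0,0,2,2
1,0,3,3,2
t=14: 2,0,3,1,1
0,3,3,2,3
0,0,0,2,2
1,0,3,3,2
t=15: 2,0,3,1,2
0,3,3,3,0
0,0,0,2,3
1,0,3,3,2
t=16: 2,0,3,1,2
0,3,3,3,1
0,0,0,2,3
1,0,3,3,2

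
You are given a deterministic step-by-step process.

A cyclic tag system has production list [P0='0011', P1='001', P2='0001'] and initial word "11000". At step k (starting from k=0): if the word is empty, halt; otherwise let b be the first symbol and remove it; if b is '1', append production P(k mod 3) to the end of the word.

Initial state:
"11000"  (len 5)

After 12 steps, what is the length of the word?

11

step 0: "11000"  (len 5)
step 1: "10000011"  (len 8)
step 2: "0000011001"  (len 10)
step 3: "000011001"  (len 9)
step 4: "00011001"  (len 8)
step 5: "0011001"  (len 7)
step 6: "011001"  (len 6)
step 7: "11001"  (len 5)
step 8: "1001001"  (len 7)
step 9: "0010010001"  (len 10)
step 10: "010010001"  (len 9)
step 11: "10010001"  (len 8)
step 12: "00100010001"  (len 11)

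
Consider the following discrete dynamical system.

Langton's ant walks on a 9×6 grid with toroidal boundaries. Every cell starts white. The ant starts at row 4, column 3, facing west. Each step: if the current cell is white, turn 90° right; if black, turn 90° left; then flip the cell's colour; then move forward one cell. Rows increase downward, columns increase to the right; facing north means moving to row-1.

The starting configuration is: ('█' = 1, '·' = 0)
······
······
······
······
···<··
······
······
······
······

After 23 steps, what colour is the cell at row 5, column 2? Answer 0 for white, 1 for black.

1

k=0  ······
······
······
······
···<··
······
······
······
······
k=1  ······
······
······
···^··
···█··
······
······
······
······
k=2  ······
······
······
···█>·
···█··
······
······
······
······
k=3  ······
······
······
···██·
···█v·
······
······
······
······
k=4  ······
······
······
···██·
···<█·
······
······
······
······
k=5  ······
······
······
···██·
····█·
···v··
······
······
······
k=6  ······
······
······
···██·
····█·
··<█··
······
······
······
k=7  ······
······
······
···██·
··^·█·
··██··
······
······
······
k=8  ······
······
······
···██·
··█>█·
··██··
······
······
······
k=9  ······
······
······
···██·
··███·
··█v··
······
······
······
k=10  ······
······
······
···██·
··███·
··█·>·
······
······
······
k=11  ······
······
······
···██·
··███·
··█·█·
····v·
······
······
k=12  ······
······
······
···██·
··███·
··█·█·
···<█·
······
······
k=13  ······
······
······
···██·
··███·
··█^█·
···██·
······
······
k=14  ······
······
······
···██·
··███·
··██>·
···██·
······
······
k=15  ······
······
······
···██·
··██^·
··██··
···██·
······
······
k=16  ······
······
······
···██·
··█<··
··██··
···██·
······
······
k=17  ······
······
······
···██·
··█···
··█v··
···██·
······
······
k=18  ······
······
······
···██·
··█···
··█·>·
···██·
······
······
k=19  ······
······
······
···██·
··█···
··█·█·
···█v·
······
······
k=20  ······
······
······
···██·
··█···
··█·█·
···█·>
······
······
k=21  ······
······
······
···██·
··█···
··█·█·
···█·█
·····v
······
k=22  ······
······
······
···██·
··█···
··█·█·
···█·█
····<█
······
k=23  ······
······
······
···██·
··█···
··█·█·
···█^█
····██
······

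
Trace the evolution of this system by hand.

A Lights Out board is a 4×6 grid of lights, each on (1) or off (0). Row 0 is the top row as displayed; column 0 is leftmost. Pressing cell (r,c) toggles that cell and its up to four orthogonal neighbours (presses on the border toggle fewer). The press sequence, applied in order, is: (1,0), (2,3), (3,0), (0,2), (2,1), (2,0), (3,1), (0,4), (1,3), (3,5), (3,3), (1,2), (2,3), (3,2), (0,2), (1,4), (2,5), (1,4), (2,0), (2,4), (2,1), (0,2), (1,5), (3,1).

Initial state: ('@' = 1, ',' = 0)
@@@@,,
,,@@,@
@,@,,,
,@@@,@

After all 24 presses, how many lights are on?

t=0: @@@@,,
,,@@,@
@,@,,,
,@@@,@
t=1: ,@@@,,
@@@@,@
,,@,,,
,@@@,@
t=2: ,@@@,,
@@@,,@
,,,@@,
,@@,,@
t=3: ,@@@,,
@@@,,@
@,,@@,
@,@,,@
t=4: ,,,,,,
@@,,,@
@,,@@,
@,@,,@
t=5: ,,,,,,
@,,,,@
,@@@@,
@@@,,@
t=6: ,,,,,,
,,,,,@
@,@@@,
,@@,,@
t=7: ,,,,,,
,,,,,@
@@@@@,
@,,,,@
t=8: ,,,@@@
,,,,@@
@@@@@,
@,,,,@
t=9: ,,,,@@
,,@@,@
@@@,@,
@,,,,@
t=10: ,,,,@@
,,@@,@
@@@,@@
@,,,@,
t=11: ,,,,@@
,,@@,@
@@@@@@
@,@@,,
t=12: ,,@,@@
,@,,,@
@@,@@@
@,@@,,
t=13: ,,@,@@
,@,@,@
@@@,,@
@,@,,,
t=14: ,,@,@@
,@,@,@
@@,,,@
@@,@,,
t=15: ,@,@@@
,@@@,@
@@,,,@
@@,@,,
t=16: ,@,@,@
,@@,@,
@@,,@@
@@,@,,
t=17: ,@,@,@
,@@,@@
@@,,,,
@@,@,@
t=18: ,@,@@@
,@@@,,
@@,,@,
@@,@,@
t=19: ,@,@@@
@@@@,,
,,,,@,
,@,@,@
t=20: ,@,@@@
@@@@@,
,,,@,@
,@,@@@
t=21: ,@,@@@
@,@@@,
@@@@,@
,,,@@@
t=22: ,,@,@@
@,,@@,
@@@@,@
,,,@@@
t=23: ,,@,@,
@,,@,@
@@@@,,
,,,@@@
t=24: ,,@,@,
@,,@,@
@,@@,,
@@@@@@

14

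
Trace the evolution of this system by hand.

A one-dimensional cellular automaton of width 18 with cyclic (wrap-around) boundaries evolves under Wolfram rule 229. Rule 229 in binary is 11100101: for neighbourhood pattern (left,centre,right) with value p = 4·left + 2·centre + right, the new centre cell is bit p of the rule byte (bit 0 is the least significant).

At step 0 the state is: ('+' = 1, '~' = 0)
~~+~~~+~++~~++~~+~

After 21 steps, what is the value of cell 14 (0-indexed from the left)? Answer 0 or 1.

0

step 0: ~~+~~~+~++~~++~~+~
step 1: +~+~+~++~+~~~+~~+~
step 2: ++++++~+++~+~+~~++
step 3: +++++++~++++++~~~+
step 4: ++++++++~+++++~+~~
step 5: ~++++++++~++++++~~
step 6: ~~++++++++~+++++~+
step 7: ~~~++++++++~++++++
step 8: ~+~~++++++++~+++++
step 9: ++~~~++++++++~++++
step 10: ++~+~~++++++++~+++
step 11: ++++~~~++++++++~++
step 12: ++++~+~~++++++++~+
step 13: ++++++~~~++++++++~
step 14: ~+++++~+~~++++++++
step 15: +~++++++~~~+++++++
step 16: ++~+++++~+~~++++++
step 17: +++~++++++~~~+++++
step 18: ++++~+++++~+~~++++
step 19: +++++~++++++~~~+++
step 20: ++++++~+++++~+~~++
step 21: +++++++~++++++~~~+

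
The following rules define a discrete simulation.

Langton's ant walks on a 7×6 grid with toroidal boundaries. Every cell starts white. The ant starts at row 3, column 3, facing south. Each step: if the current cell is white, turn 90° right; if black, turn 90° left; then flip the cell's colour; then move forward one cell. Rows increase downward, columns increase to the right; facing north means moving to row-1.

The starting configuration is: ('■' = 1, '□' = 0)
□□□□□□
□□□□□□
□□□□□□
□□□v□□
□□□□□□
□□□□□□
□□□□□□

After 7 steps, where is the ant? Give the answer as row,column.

4,3

step 0: □□□□□□
□□□□□□
□□□□□□
□□□v□□
□□□□□□
□□□□□□
□□□□□□
step 1: □□□□□□
□□□□□□
□□□□□□
□□<■□□
□□□□□□
□□□□□□
□□□□□□
step 2: □□□□□□
□□□□□□
□□^□□□
□□■■□□
□□□□□□
□□□□□□
□□□□□□
step 3: □□□□□□
□□□□□□
□□■>□□
□□■■□□
□□□□□□
□□□□□□
□□□□□□
step 4: □□□□□□
□□□□□□
□□■■□□
□□■v□□
□□□□□□
□□□□□□
□□□□□□
step 5: □□□□□□
□□□□□□
□□■■□□
□□■□>□
□□□□□□
□□□□□□
□□□□□□
step 6: □□□□□□
□□□□□□
□□■■□□
□□■□■□
□□□□v□
□□□□□□
□□□□□□
step 7: □□□□□□
□□□□□□
□□■■□□
□□■□■□
□□□<■□
□□□□□□
□□□□□□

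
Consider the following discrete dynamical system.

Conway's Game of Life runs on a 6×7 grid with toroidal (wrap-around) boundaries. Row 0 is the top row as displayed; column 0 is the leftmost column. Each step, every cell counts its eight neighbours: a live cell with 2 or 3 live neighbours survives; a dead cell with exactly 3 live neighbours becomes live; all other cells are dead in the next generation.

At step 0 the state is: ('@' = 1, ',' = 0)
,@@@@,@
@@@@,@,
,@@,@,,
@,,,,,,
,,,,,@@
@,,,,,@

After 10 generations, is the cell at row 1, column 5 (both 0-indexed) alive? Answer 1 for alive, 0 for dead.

gen 0: ,@@@@,@
@@@@,@,
,@@,@,,
@,,,,,,
,,,,,@@
@,,,,,@
gen 1: ,,,,@,,
,,,,,@@
,,,,@,@
@@,,,@@
,,,,,@,
,@@@@,,
gen 2: ,,@,@,,
,,,,@,@
,,,,@,,
@,,,@,,
,,,@,@,
,,@@@@,
gen 3: ,,@,,,,
,,,,@,,
,,,@@,,
,,,@@@,
,,@,,@@
,,@,,@,
gen 4: ,,,@,,,
,,,,@,,
,,,,,,,
,,@,,,@
,,@,,,@
,@@@,@@
gen 5: ,,,@,@,
,,,,,,,
,,,,,,,
,,,,,,,
,,,,,,@
@@,@@@@
gen 6: @,@@,@,
,,,,,,,
,,,,,,,
,,,,,,,
,,,,@,@
@,@@,,,
gen 7: ,,@@@,@
,,,,,,,
,,,,,,,
,,,,,,,
,,,@,,,
@,@,,@,
gen 8: ,@@@@@@
,,,@,,,
,,,,,,,
,,,,,,,
,,,,,,,
,@@,,@@
gen 9: ,@,,,,@
,,,@,@,
,,,,,,,
,,,,,,,
,,,,,,,
,@,,,,@
gen 10: ,,@,,@@
,,,,,,,
,,,,,,,
,,,,,,,
,,,,,,,
,,,,,,,

0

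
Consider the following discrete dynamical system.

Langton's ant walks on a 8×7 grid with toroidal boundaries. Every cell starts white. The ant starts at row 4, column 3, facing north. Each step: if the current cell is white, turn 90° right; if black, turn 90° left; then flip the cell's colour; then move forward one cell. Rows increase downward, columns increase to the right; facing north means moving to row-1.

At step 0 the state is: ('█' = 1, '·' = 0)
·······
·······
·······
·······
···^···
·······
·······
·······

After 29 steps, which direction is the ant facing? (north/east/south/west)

[0] ·······
·······
·······
·······
···^···
·······
·······
·······
[1] ·······
·······
·······
·······
···█>··
·······
·······
·······
[2] ·······
·······
·······
·······
···██··
····v··
·······
·······
[3] ·······
·······
·······
·······
···██··
···<█··
·······
·······
[4] ·······
·······
·······
·······
···^█··
···██··
·······
·······
[5] ·······
·······
·······
·······
··<·█··
···██··
·······
·······
[6] ·······
·······
·······
··^····
··█·█··
···██··
·······
·······
[7] ·······
·······
·······
··█>···
··█·█··
···██··
·······
·······
[8] ·······
·······
·······
··██···
··█v█··
···██··
·······
·······
[9] ·······
·······
·······
··██···
··<██··
···██··
·······
·······
[10] ·······
·······
·······
··██···
···██··
··v██··
·······
·······
[11] ·······
·······
·······
··██···
···██··
·<███··
·······
·······
[12] ·······
·······
·······
··██···
·^·██··
·████··
·······
·······
[13] ·······
·······
·······
··██···
·█>██··
·████··
·······
·······
[14] ·······
·······
·······
··██···
·████··
·█v██··
·······
·······
[15] ·······
·······
·······
··██···
·████··
·█·>█··
·······
·······
[16] ·······
·······
·······
··██···
·██^█··
·█··█··
·······
·······
[17] ·······
·······
·······
··██···
·█<·█··
·█··█··
·······
·······
[18] ·······
·······
·······
··██···
·█··█··
·█v·█··
·······
·······
[19] ·······
·······
·······
··██···
·█··█··
·<█·█··
·······
·······
[20] ·······
·······
·······
··██···
·█··█··
··█·█··
·v·····
·······
[21] ·······
·······
·······
··██···
·█··█··
··█·█··
<█·····
·······
[22] ·······
·······
·······
··██···
·█··█··
^·█·█··
██·····
·······
[23] ·······
·······
·······
··██···
·█··█··
█>█·█··
██·····
·······
[24] ·······
·······
·······
··██···
·█··█··
███·█··
█v·····
·······
[25] ·······
·······
·······
··██···
·█··█··
███·█··
█·>····
·······
[26] ·······
·······
·······
··██···
·█··█··
███·█··
█·█····
··v····
[27] ·······
·······
·······
··██···
·█··█··
███·█··
█·█····
·<█····
[28] ·······
·······
·······
··██···
·█··█··
███·█··
█^█····
·██····
[29] ·······
·······
·······
··██···
·█··█··
███·█··
██>····
·██····

east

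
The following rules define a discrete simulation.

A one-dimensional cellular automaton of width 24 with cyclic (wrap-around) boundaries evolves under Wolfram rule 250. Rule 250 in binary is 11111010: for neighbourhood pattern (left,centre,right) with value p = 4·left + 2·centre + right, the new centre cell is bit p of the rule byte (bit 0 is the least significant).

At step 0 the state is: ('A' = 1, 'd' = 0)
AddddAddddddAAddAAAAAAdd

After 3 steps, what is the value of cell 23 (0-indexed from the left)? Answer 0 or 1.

1

0) AddddAddddddAAddAAAAAAdd
1) dAddAdAddddAAAAAAAAAAAAA
2) AdAAdAdAddAAAAAAAAAAAAAA
3) AAAAAdAdAAAAAAAAAAAAAAAA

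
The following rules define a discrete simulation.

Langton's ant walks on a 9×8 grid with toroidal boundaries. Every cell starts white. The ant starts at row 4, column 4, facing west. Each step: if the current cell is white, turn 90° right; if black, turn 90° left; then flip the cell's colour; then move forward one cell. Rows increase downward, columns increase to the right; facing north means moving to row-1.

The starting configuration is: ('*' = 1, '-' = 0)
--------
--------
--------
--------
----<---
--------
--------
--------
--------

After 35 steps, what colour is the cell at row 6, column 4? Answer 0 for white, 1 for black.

1

k=0  --------
--------
--------
--------
----<---
--------
--------
--------
--------
k=1  --------
--------
--------
----^---
----*---
--------
--------
--------
--------
k=2  --------
--------
--------
----*>--
----*---
--------
--------
--------
--------
k=3  --------
--------
--------
----**--
----*v--
--------
--------
--------
--------
k=4  --------
--------
--------
----**--
----<*--
--------
--------
--------
--------
k=5  --------
--------
--------
----**--
-----*--
----v---
--------
--------
--------
k=6  --------
--------
--------
----**--
-----*--
---<*---
--------
--------
--------
k=7  --------
--------
--------
----**--
---^-*--
---**---
--------
--------
--------
k=8  --------
--------
--------
----**--
---*>*--
---**---
--------
--------
--------
k=9  --------
--------
--------
----**--
---***--
---*v---
--------
--------
--------
k=10  --------
--------
--------
----**--
---***--
---*->--
--------
--------
--------
k=11  --------
--------
--------
----**--
---***--
---*-*--
-----v--
--------
--------
k=12  --------
--------
--------
----**--
---***--
---*-*--
----<*--
--------
--------
k=13  --------
--------
--------
----**--
---***--
---*^*--
----**--
--------
--------
k=14  --------
--------
--------
----**--
---***--
---**>--
----**--
--------
--------
k=15  --------
--------
--------
----**--
---**^--
---**---
----**--
--------
--------
k=16  --------
--------
--------
----**--
---*<---
---**---
----**--
--------
--------
k=17  --------
--------
--------
----**--
---*----
---*v---
----**--
--------
--------
k=18  --------
--------
--------
----**--
---*----
---*->--
----**--
--------
--------
k=19  --------
--------
--------
----**--
---*----
---*-*--
----*v--
--------
--------
k=20  --------
--------
--------
----**--
---*----
---*-*--
----*->-
--------
--------
k=21  --------
--------
--------
----**--
---*----
---*-*--
----*-*-
------v-
--------
k=22  --------
--------
--------
----**--
---*----
---*-*--
----*-*-
-----<*-
--------
k=23  --------
--------
--------
----**--
---*----
---*-*--
----*^*-
-----**-
--------
k=24  --------
--------
--------
----**--
---*----
---*-*--
----**>-
-----**-
--------
k=25  --------
--------
--------
----**--
---*----
---*-*^-
----**--
-----**-
--------
k=26  --------
--------
--------
----**--
---*----
---*-**>
----**--
-----**-
--------
k=27  --------
--------
--------
----**--
---*----
---*-***
----**-v
-----**-
--------
k=28  --------
--------
--------
----**--
---*----
---*-***
----**<*
-----**-
--------
k=29  --------
--------
--------
----**--
---*----
---*-*^*
----****
-----**-
--------
k=30  --------
--------
--------
----**--
---*----
---*-<-*
----****
-----**-
--------
k=31  --------
--------
--------
----**--
---*----
---*---*
----*v**
-----**-
--------
k=32  --------
--------
--------
----**--
---*----
---*---*
----*->*
-----**-
--------
k=33  --------
--------
--------
----**--
---*----
---*--^*
----*--*
-----**-
--------
k=34  --------
--------
--------
----**--
---*----
---*--*>
----*--*
-----**-
--------
k=35  --------
--------
--------
----**--
---*---^
---*--*-
----*--*
-----**-
--------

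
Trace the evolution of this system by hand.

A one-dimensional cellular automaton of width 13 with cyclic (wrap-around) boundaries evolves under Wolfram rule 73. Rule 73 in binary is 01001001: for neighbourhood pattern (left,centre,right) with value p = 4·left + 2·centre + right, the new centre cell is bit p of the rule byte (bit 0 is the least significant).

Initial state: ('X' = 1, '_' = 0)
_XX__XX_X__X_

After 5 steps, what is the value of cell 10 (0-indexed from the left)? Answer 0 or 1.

0

0) _XX__XX_X__X_
1) _XX__XX______
2) _XX__XX_XXXXX
3) _XX__XX_X___X
4) _XX__XX___X__
5) _XX__XX_X___X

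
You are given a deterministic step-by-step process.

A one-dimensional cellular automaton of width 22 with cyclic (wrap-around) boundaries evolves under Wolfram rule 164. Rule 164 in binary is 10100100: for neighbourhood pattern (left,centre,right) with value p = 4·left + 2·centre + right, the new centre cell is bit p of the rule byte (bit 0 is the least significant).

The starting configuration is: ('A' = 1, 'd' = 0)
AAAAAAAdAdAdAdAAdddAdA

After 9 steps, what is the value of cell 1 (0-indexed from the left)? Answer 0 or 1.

1

[0] AAAAAAAdAdAdAdAAdddAdA
[1] AAAAAAdAAAAAAAdddddAAd
[2] dAAAAdAdAAAAAddddddddA
[3] AdAAdAAAdAAAdddddddddA
[4] dAddAdAdAdAddddddddddd
[5] dAddAAAAAAAddddddddddd
[6] dAdddAAAAAdddddddddddd
[7] dAddddAAAddddddddddddd
[8] dAdddddAdddddddddddddd
[9] dAdddddAdddddddddddddd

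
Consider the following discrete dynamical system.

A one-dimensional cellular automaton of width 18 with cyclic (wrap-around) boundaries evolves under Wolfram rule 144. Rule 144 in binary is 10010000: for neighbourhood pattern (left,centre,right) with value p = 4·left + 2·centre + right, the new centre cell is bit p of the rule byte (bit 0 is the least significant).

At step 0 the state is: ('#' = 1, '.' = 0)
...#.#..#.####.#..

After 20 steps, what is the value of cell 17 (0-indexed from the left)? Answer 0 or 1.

1

gen 0: ...#.#..#.####.#..
gen 1: ......#....##...#.
gen 2: .......#.....#...#
gen 3: #.......#.....#...
gen 4: .#.......#.....#..
gen 5: ..#.......#.....#.
gen 6: ...#.......#.....#
gen 7: #...#.......#.....
gen 8: .#...#.......#....
gen 9: ..#...#.......#...
gen 10: ...#...#.......#..
gen 11: ....#...#.......#.
gen 12: .....#...#.......#
gen 13: #.....#...#.......
gen 14: .#.....#...#......
gen 15: ..#.....#...#.....
gen 16: ...#.....#...#....
gen 17: ....#.....#...#...
gen 18: .....#.....#...#..
gen 19: ......#.....#...#.
gen 20: .......#.....#...#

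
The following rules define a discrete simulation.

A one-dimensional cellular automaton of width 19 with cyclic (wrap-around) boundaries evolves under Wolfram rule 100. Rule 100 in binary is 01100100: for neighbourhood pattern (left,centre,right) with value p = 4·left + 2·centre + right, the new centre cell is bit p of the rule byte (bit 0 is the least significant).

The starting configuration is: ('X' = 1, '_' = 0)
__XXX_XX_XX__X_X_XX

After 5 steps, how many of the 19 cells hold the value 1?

3

k=0  __XXX_XX_XX__X_X_XX
k=1  ____XX_XX_X__XXXX_X
k=2  _____XX_XXX_____XXX
k=3  ______XX__X_______X
k=4  _______X__X_______X
k=5  _______X__X_______X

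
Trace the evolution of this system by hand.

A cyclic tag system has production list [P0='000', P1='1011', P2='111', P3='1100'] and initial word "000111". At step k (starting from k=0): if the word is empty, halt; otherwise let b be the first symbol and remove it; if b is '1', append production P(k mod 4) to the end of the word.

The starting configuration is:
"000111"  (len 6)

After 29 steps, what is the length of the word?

37

k=0  "000111"  (len 6)
k=1  "00111"  (len 5)
k=2  "0111"  (len 4)
k=3  "111"  (len 3)
k=4  "111100"  (len 6)
k=5  "11100000"  (len 8)
k=6  "11000001011"  (len 11)
k=7  "1000001011111"  (len 13)
k=8  "0000010111111100"  (len 16)
k=9  "000010111111100"  (len 15)
k=10  "00010111111100"  (len 14)
k=11  "0010111111100"  (len 13)
k=12  "010111111100"  (len 12)
k=13  "10111111100"  (len 11)
k=14  "01111111001011"  (len 14)
k=15  "1111111001011"  (len 13)
k=16  "1111110010111100"  (len 16)
k=17  "111110010111100000"  (len 18)
k=18  "111100101111000001011"  (len 21)
k=19  "11100101111000001011111"  (len 23)
k=20  "11001011110000010111111100"  (len 26)
k=21  "1001011110000010111111100000"  (len 28)
k=22  "0010111100000101111111000001011"  (len 31)
k=23  "010111100000101111111000001011"  (len 30)
k=24  "10111100000101111111000001011"  (len 29)
k=25  "0111100000101111111000001011000"  (len 31)
k=26  "111100000101111111000001011000"  (len 30)
k=27  "11100000101111111000001011000111"  (len 32)
k=28  "11000001011111110000010110001111100"  (len 35)
k=29  "1000001011111110000010110001111100000"  (len 37)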